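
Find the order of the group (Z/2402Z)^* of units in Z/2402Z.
|(Z/2402Z)^*| = 1200

(Z/2402Z)^* consists of the classes a with gcd(a, 2402) = 1, so its order is φ(2402). φ is multiplicative, with φ(p^e) = p^e − p^(e−1). Factorise 2402 = 2 · 1201. Then
  φ(2402) = (2 − 1) · (1201 − 1) = 1 · 1200 = 1200.
Thus |(Z/2402Z)^*| = 1200.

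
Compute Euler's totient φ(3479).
φ(3479) = 2940

φ is multiplicative, with φ(p^e) = p^e − p^(e−1). Factorise 3479 = 7^2 · 71. Then
  φ(3479) = (7^2 − 7^1) · (71 − 1) = 42 · 70 = 2940.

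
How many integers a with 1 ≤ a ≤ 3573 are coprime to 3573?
The number of a ∈ {1, ..., 3573} with gcd(a, 3573) = 1 is by definition Euler's totient φ(3573). φ is multiplicative, with φ(p^e) = p^e − p^(e−1). Factorise 3573 = 3^2 · 397. Then
  φ(3573) = (3^2 − 3^1) · (397 − 1) = 6 · 396 = 2376.
So there are 2376 such integers.

Final answer: 2376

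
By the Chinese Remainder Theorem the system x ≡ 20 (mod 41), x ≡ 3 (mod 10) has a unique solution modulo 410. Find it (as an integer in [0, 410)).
The moduli 41, 10 are pairwise coprime, so by the CRT there is a unique solution mod 41·10 = 410.
Solve by successive substitution. Start with x ≡ 20 (mod 41).
  Combine with x ≡ 3 (mod 10): write x = 20 + 41·t and require 20 + 41·t ≡ 3 (mod 10), i.e. 41·t ≡ 3 − 20 ≡ 3 (mod 10). Since 41^(−1) ≡ 1 (mod 10) (41 ≡ 1 (mod 10)), t ≡ 1·3 ≡ 3 (mod 10). So x ≡ 20 + 41·3 = 143 (mod 410).
Unique solution in [0, 410): x = 143.

Final answer: x ≡ 143 (mod 410); the representative in [0, 410) is 143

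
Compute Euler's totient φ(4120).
φ is multiplicative, with φ(p^e) = p^e − p^(e−1). Factorise 4120 = 2^3 · 5 · 103. Then
  φ(4120) = (2^3 − 2^2) · (5 − 1) · (103 − 1) = 4 · 4 · 102 = 1632.

Final answer: φ(4120) = 1632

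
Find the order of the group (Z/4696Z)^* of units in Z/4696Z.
(Z/4696Z)^* consists of the classes a with gcd(a, 4696) = 1, so its order is φ(4696). φ is multiplicative, with φ(p^e) = p^e − p^(e−1). Factorise 4696 = 2^3 · 587. Then
  φ(4696) = (2^3 − 2^2) · (587 − 1) = 4 · 586 = 2344.
Thus |(Z/4696Z)^*| = 2344.

Final answer: |(Z/4696Z)^*| = 2344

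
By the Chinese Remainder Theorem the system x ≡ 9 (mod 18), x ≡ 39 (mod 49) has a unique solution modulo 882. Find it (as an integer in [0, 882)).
x ≡ 333 (mod 882); the representative in [0, 882) is 333

The moduli 18, 49 are pairwise coprime, so by the CRT there is a unique solution mod 18·49 = 882.
Solve by successive substitution. Start with x ≡ 9 (mod 18).
  Combine with x ≡ 39 (mod 49): write x = 9 + 18·t and require 9 + 18·t ≡ 39 (mod 49), i.e. 18·t ≡ 39 − 9 ≡ 30 (mod 49). Since 18^(−1) ≡ 30 (mod 49), t ≡ 30·30 ≡ 18 (mod 49). So x ≡ 9 + 18·18 = 333 (mod 882).
Unique solution in [0, 882): x = 333.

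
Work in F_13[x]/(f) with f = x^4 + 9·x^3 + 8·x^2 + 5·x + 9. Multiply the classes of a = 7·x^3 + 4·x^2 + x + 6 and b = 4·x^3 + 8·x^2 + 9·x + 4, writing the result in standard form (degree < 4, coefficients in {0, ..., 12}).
a · b ≡ 5·x^3 + 6·x^2 + x + 11 (mod f(x))

Multiply as integer polynomials: a · b = 28·x^6 + 72·x^5 + 99·x^4 + 96·x^3 + 73·x^2 + 58·x + 24. Reducing coefficients mod 13: a · b ≡ 2·x^6 + 7·x^5 + 8·x^4 + 5·x^3 + 8·x^2 + 6·x + 11. Now divide by f(x) = x^4 + 9·x^3 + 8·x^2 + 5·x + 9 in F_13[x], eliminating the leading term at each step:
  leading term 2·x^6: subtract (2·x^2)·f(x) = 2·x^6 + 5·x^5 + 3·x^4 + 10·x^3 + 5·x^2, leaving 2·x^5 + 5·x^4 + 8·x^3 + 3·x^2 + 6·x + 11 (coefficients mod 13)
  leading term 2·x^5: subtract (2·x)·f(x) = 2·x^5 + 5·x^4 + 3·x^3 + 10·x^2 + 5·x, leaving 5·x^3 + 6·x^2 + x + 11 (coefficients mod 13)
The degree is now < 4, so this is the remainder. Hence a · b ≡ 5·x^3 + 6·x^2 + x + 11 in F_13[x]/(f).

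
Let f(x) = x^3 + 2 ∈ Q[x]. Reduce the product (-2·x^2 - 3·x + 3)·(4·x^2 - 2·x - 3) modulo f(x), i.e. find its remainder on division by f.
First multiply in Q[x] without reducing: a · b = -8·x^4 - 8·x^3 + 24·x^2 + 3·x - 9. Now divide by f(x) = x^3 + 2, eliminating the leading term at each step:
  leading term -8·x^4: subtract (-8·x)·f(x) = -8·x^4 - 16·x, leaving -8·x^3 + 24·x^2 + 19·x - 9
  leading term -8·x^3: subtract (-8)·f(x) = -8·x^3 - 16, leaving 24·x^2 + 19·x + 7
The degree is now < 3, so this is the remainder. Hence a · b ≡ 24·x^2 + 19·x + 7 in Q[x]/(f).

Final answer: a · b ≡ 24·x^2 + 19·x + 7 (mod f(x))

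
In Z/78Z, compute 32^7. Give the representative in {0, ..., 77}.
20

Use repeated squaring. Binary(7) = 111. Walk through the bits of the exponent 7 left-to-right: at each bit after the leading one, square the running value, then multiply by 32 if the bit is 1 (always reducing mod 78):
  bit 1 = 1 (leading): start with 32.
  bit 2 = 1: square 32^2 = 1024 ≡ 10; bit is 1, so multiply 10·32 = 320 ≡ 8 (mod 78).
  bit 3 = 1: square 8^2 = 64; bit is 1, so multiply 64·32 = 2048 ≡ 20 (mod 78).
Final value: 32^7 ≡ 20 (mod 78).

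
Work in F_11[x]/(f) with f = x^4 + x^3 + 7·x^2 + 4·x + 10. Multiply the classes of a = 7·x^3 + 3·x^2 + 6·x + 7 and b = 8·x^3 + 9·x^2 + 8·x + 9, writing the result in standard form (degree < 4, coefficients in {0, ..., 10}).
Multiply as integer polynomials: a · b = 56·x^6 + 87·x^5 + 131·x^4 + 197·x^3 + 138·x^2 + 110·x + 63. Reducing coefficients mod 11: a · b ≡ x^6 + 10·x^5 + 10·x^4 + 10·x^3 + 6·x^2 + 8. Now divide by f(x) = x^4 + x^3 + 7·x^2 + 4·x + 10 in F_11[x], eliminating the leading term at each step:
  leading term x^6: subtract (x^2)·f(x) = x^6 + x^5 + 7·x^4 + 4·x^3 + 10·x^2, leaving 9·x^5 + 3·x^4 + 6·x^3 + 7·x^2 + 8 (coefficients mod 11)
  leading term 9·x^5: subtract (9·x)·f(x) = 9·x^5 + 9·x^4 + 8·x^3 + 3·x^2 + 2·x, leaving 5·x^4 + 9·x^3 + 4·x^2 + 9·x + 8 (coefficients mod 11)
  leading term 5·x^4: subtract (5)·f(x) = 5·x^4 + 5·x^3 + 2·x^2 + 9·x + 6, leaving 4·x^3 + 2·x^2 + 2 (coefficients mod 11)
The degree is now < 4, so this is the remainder. Hence a · b ≡ 4·x^3 + 2·x^2 + 2 in F_11[x]/(f).

Final answer: a · b ≡ 4·x^3 + 2·x^2 + 2 (mod f(x))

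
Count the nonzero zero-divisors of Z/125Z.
Z/125Z has 24 nonzero zero-divisors

In Z/125Z each nonzero element is either a unit (gcd with 125 is 1) or a zero-divisor (gcd > 1). The number of units is φ(125): factorise 125 = 5^3, so φ(125) = (5^3 − 5^2) = 100 = 100. The nonzero elements number 125 − 1 = 124. Hence the nonzero zero-divisors number 124 − 100 = 24.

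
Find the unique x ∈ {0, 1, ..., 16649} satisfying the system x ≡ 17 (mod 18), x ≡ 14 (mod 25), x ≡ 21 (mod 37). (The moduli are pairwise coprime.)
The moduli 18, 25, 37 are pairwise coprime, so by the CRT there is a unique solution mod 18·25·37 = 16650.
Solve by successive substitution. Start with x ≡ 17 (mod 18).
  Combine with x ≡ 14 (mod 25): write x = 17 + 18·t and require 17 + 18·t ≡ 14 (mod 25), i.e. 18·t ≡ 14 − 17 ≡ 22 (mod 25). Since 18^(−1) ≡ 7 (mod 25), t ≡ 7·22 ≡ 4 (mod 25). So x ≡ 17 + 18·4 = 89 (mod 450).
  Combine with x ≡ 21 (mod 37): write x = 89 + 450·t and require 89 + 450·t ≡ 21 (mod 37), i.e. 450·t ≡ 21 − 89 ≡ 6 (mod 37). Since 450^(−1) ≡ 31 (mod 37) (450 ≡ 6 (mod 37)), t ≡ 31·6 ≡ 1 (mod 37). So x ≡ 89 + 450·1 = 539 (mod 16650).
Unique solution in [0, 16650): x = 539.

Final answer: x ≡ 539 (mod 16650); the representative in [0, 16650) is 539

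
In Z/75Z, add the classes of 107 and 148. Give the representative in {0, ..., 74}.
30

Reduce the summands first: 107 ≡ 32, 148 ≡ 73 (mod 75), so 107 + 148 ≡ 32 + 73 (mod 75). 32 + 73 = 105; 105 = 1·75 + 30, so (107 + 148) mod 75 = 30.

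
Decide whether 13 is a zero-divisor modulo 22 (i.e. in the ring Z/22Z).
NO

gcd(13, 22) = 1, so 13 is a unit in Z/22Z (it has a multiplicative inverse). A unit cannot be a zero-divisor: if 13·b ≡ 0 then multiplying both sides by 13^(−1) gives b ≡ 0. So 13 is not a zero-divisor.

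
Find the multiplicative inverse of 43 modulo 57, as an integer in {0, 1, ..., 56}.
43^(−1) ≡ 4 (mod 57)

Apply the extended Euclidean algorithm to (57, 43), tracking rows (r, s, t) with s·57 + t·43 = r. Each division r_prev = q·r_cur + r_new produces the new row as (previous row) − q·(current row):
  row A: (57, 1, 0)   [1·57 + 0·43 = 57]
  row B: (43, 0, 1)   [0·57 + 1·43 = 43]
  57 = 1·43 + 14   → row C = row A − 1·row B = (14, 1, −1)   [check: 1·57 − 1·43 = 14]
  43 = 3·14 + 1   → row D = row B − 3·row C = (1, −3, 4)   [check: −3·57 + 4·43 = 1]
  14 = 14·1 + 0   → remainder 0, stop. gcd = 1 (last nonzero row D).
The gcd is 1, so 43 is invertible mod 57. The last nonzero row gives −3·57 + 4·43 = 1, so t = 4. So 43^(−1) ≡ 4 (mod 57). Verify: 43 · 4 = 172 ≡ 1 (mod 57). ✓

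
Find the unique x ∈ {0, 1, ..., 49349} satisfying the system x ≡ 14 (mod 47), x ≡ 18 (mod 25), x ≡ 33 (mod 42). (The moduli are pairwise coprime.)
The moduli 47, 25, 42 are pairwise coprime, so by the CRT there is a unique solution mod 47·25·42 = 49350.
Solve by successive substitution. Start with x ≡ 14 (mod 47).
  Combine with x ≡ 18 (mod 25): write x = 14 + 47·t and require 14 + 47·t ≡ 18 (mod 25), i.e. 47·t ≡ 18 − 14 ≡ 4 (mod 25). Since 47^(−1) ≡ 8 (mod 25) (47 ≡ 22 (mod 25)), t ≡ 8·4 ≡ 7 (mod 25). So x ≡ 14 + 47·7 = 343 (mod 1175).
  Combine with x ≡ 33 (mod 42): write x = 343 + 1175·t and require 343 + 1175·t ≡ 33 (mod 42), i.e. 1175·t ≡ 33 − 343 ≡ 26 (mod 42). Since 1175^(−1) ≡ 41 (mod 42) (1175 ≡ 41 (mod 42)), t ≡ 41·26 ≡ 16 (mod 42). So x ≡ 343 + 1175·16 = 19143 (mod 49350).
Unique solution in [0, 49350): x = 19143.

Final answer: x ≡ 19143 (mod 49350); the representative in [0, 49350) is 19143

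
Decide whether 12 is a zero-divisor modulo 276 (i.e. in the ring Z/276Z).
gcd(12, 276) = 12 > 1, so 12 is not a unit in Z/276Z. In Z/nZ every nonzero non-unit is a zero-divisor: explicitly, take b = 276/gcd = 23 ≠ 0 (mod 276); then 12·23 = 276 = 1·276, i.e. 12·23 ≡ 0 (mod 276). So 12 is a zero-divisor.

Final answer: YES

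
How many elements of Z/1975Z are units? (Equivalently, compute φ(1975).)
An element a ∈ Z/1975Z is a unit iff gcd(a, 1975) = 1, so the number of units is φ(1975). φ is multiplicative, with φ(p^e) = p^e − p^(e−1). Factorise 1975 = 5^2 · 79. Then
  φ(1975) = (5^2 − 5^1) · (79 − 1) = 20 · 78 = 1560.

Final answer: Z/1975Z has φ(1975) = 1560 units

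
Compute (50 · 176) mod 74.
Reduce the factors first: 176 ≡ 28 (mod 74), so 50 · 176 ≡ 50 · 28 (mod 74). 50 · 28 = 1400. Dividing by 74: 1400 = 18·74 + 68. So (50 · 176) mod 74 = 68.

Final answer: 68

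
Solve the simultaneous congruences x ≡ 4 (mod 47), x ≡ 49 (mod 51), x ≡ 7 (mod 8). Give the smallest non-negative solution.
The moduli 47, 51, 8 are pairwise coprime, so by the CRT there is a unique solution mod 47·51·8 = 19176.
Solve by successive substitution. Start with x ≡ 4 (mod 47).
  Combine with x ≡ 49 (mod 51): write x = 4 + 47·t and require 4 + 47·t ≡ 49 (mod 51), i.e. 47·t ≡ 49 − 4 ≡ 45 (mod 51). Since 47^(−1) ≡ 38 (mod 51), t ≡ 38·45 ≡ 27 (mod 51). So x ≡ 4 + 47·27 = 1273 (mod 2397).
  Combine with x ≡ 7 (mod 8): write x = 1273 + 2397·t and require 1273 + 2397·t ≡ 7 (mod 8), i.e. 2397·t ≡ 7 − 1273 ≡ 6 (mod 8). Since 2397^(−1) ≡ 5 (mod 8) (2397 ≡ 5 (mod 8)), t ≡ 5·6 ≡ 6 (mod 8). So x ≡ 1273 + 2397·6 = 15655 (mod 19176).
Unique solution in [0, 19176): x = 15655.

Final answer: x ≡ 15655 (mod 19176); the representative in [0, 19176) is 15655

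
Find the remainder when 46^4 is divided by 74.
12

Use repeated squaring. Binary(4) = 100. Walk through the bits of the exponent 4 left-to-right: at each bit after the leading one, square the running value, then multiply by 46 if the bit is 1 (always reducing mod 74):
  bit 1 = 1 (leading): start with 46.
  bit 2 = 0: square 46^2 = 2116 ≡ 44 (mod 74).
  bit 3 = 0: square 44^2 = 1936 ≡ 12 (mod 74).
Final value: 46^4 ≡ 12 (mod 74).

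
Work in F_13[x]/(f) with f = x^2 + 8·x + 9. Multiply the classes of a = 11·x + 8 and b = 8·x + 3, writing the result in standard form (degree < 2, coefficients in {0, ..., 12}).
Multiply as integer polynomials: a · b = 88·x^2 + 97·x + 24. Reducing coefficients mod 13: a · b ≡ 10·x^2 + 6·x + 11. Now divide by f(x) = x^2 + 8·x + 9 in F_13[x], eliminating the leading term at each step:
  leading term 10·x^2: subtract (10)·f(x) = 10·x^2 + 2·x + 12, leaving 4·x + 12 (coefficients mod 13)
The degree is now < 2, so this is the remainder. Hence a · b ≡ 4·x + 12 in F_13[x]/(f).

Final answer: a · b ≡ 4·x + 12 (mod f(x))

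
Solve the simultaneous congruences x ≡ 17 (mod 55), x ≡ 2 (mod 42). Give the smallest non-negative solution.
x ≡ 842 (mod 2310); the representative in [0, 2310) is 842

The moduli 55, 42 are pairwise coprime, so by the CRT there is a unique solution mod 55·42 = 2310.
Solve by successive substitution. Start with x ≡ 17 (mod 55).
  Combine with x ≡ 2 (mod 42): write x = 17 + 55·t and require 17 + 55·t ≡ 2 (mod 42), i.e. 55·t ≡ 2 − 17 ≡ 27 (mod 42). Since 55^(−1) ≡ 13 (mod 42) (55 ≡ 13 (mod 42)), t ≡ 13·27 ≡ 15 (mod 42). So x ≡ 17 + 55·15 = 842 (mod 2310).
Unique solution in [0, 2310): x = 842.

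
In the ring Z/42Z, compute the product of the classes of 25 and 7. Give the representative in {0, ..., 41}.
7

Both factors are already reduced mod 42. 25 · 7 = 175. Dividing by 42: 175 = 4·42 + 7. So (25 · 7) mod 42 = 7.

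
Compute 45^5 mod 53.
Use repeated squaring. Binary(5) = 101. Walk through the bits of the exponent 5 left-to-right: at each bit after the leading one, square the running value, then multiply by 45 if the bit is 1 (always reducing mod 53):
  bit 1 = 1 (leading): start with 45.
  bit 2 = 0: square 45^2 = 2025 ≡ 11 (mod 53).
  bit 3 = 1: square 11^2 = 121 ≡ 15; bit is 1, so multiply 15·45 = 675 ≡ 39 (mod 53).
Final value: 45^5 ≡ 39 (mod 53).

Final answer: 39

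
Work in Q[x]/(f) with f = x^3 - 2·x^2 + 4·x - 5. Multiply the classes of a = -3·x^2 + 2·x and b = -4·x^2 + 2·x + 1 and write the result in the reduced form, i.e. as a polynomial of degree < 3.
a · b ≡ -27·x^2 + 22·x + 50 (mod f(x))

First multiply in Q[x] without reducing: a · b = 12·x^4 - 14·x^3 + x^2 + 2·x. Now divide by f(x) = x^3 - 2·x^2 + 4·x - 5, eliminating the leading term at each step:
  leading term 12·x^4: subtract (12·x)·f(x) = 12·x^4 - 24·x^3 + 48·x^2 - 60·x, leaving 10·x^3 - 47·x^2 + 62·x
  leading term 10·x^3: subtract (10)·f(x) = 10·x^3 - 20·x^2 + 40·x - 50, leaving -27·x^2 + 22·x + 50
The degree is now < 3, so this is the remainder. Hence a · b ≡ -27·x^2 + 22·x + 50 in Q[x]/(f).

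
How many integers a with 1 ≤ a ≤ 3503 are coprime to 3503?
3360

The number of a ∈ {1, ..., 3503} with gcd(a, 3503) = 1 is by definition Euler's totient φ(3503). φ is multiplicative, with φ(p^e) = p^e − p^(e−1). Factorise 3503 = 31 · 113. Then
  φ(3503) = (31 − 1) · (113 − 1) = 30 · 112 = 3360.
So there are 3360 such integers.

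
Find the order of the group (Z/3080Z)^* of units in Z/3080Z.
|(Z/3080Z)^*| = 960

(Z/3080Z)^* consists of the classes a with gcd(a, 3080) = 1, so its order is φ(3080). φ is multiplicative, with φ(p^e) = p^e − p^(e−1). Factorise 3080 = 2^3 · 5 · 7 · 11. Then
  φ(3080) = (2^3 − 2^2) · (5 − 1) · (7 − 1) · (11 − 1) = 4 · 4 · 6 · 10 = 960.
Thus |(Z/3080Z)^*| = 960.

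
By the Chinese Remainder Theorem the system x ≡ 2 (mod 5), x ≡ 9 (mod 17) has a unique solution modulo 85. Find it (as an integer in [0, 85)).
The moduli 5, 17 are pairwise coprime, so by the CRT there is a unique solution mod 5·17 = 85.
Solve by successive substitution. Start with x ≡ 2 (mod 5).
  Combine with x ≡ 9 (mod 17): write x = 2 + 5·t and require 2 + 5·t ≡ 9 (mod 17), i.e. 5·t ≡ 9 − 2 ≡ 7 (mod 17). Since 5^(−1) ≡ 7 (mod 17), t ≡ 7·7 ≡ 15 (mod 17). So x ≡ 2 + 5·15 = 77 (mod 85).
Unique solution in [0, 85): x = 77.

Final answer: x ≡ 77 (mod 85); the representative in [0, 85) is 77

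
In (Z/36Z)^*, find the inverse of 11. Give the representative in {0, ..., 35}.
Apply the extended Euclidean algorithm to (36, 11), tracking rows (r, s, t) with s·36 + t·11 = r. Each division r_prev = q·r_cur + r_new produces the new row as (previous row) − q·(current row):
  row A: (36, 1, 0)   [1·36 + 0·11 = 36]
  row B: (11, 0, 1)   [0·36 + 1·11 = 11]
  36 = 3·11 + 3   → row C = row A − 3·row B = (3, 1, −3)   [check: 1·36 − 3·11 = 3]
  11 = 3·3 + 2   → row D = row B − 3·row C = (2, −3, 10)   [check: −3·36 + 10·11 = 2]
  3 = 1·2 + 1   → row E = row C − 1·row D = (1, 4, −13)   [check: 4·36 − 13·11 = 1]
  2 = 2·1 + 0   → remainder 0, stop. gcd = 1 (last nonzero row E).
The gcd is 1, so 11 is invertible mod 36. The last nonzero row gives 4·36 − 13·11 = 1, so t = −13. So 11^(−1) ≡ −13 ≡ 23 (mod 36). Verify: 11 · 23 = 253 ≡ 1 (mod 36). ✓

Final answer: 11^(−1) ≡ 23 (mod 36)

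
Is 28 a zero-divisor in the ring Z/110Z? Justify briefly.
gcd(28, 110) = 2 > 1, so 28 is not a unit in Z/110Z. In Z/nZ every nonzero non-unit is a zero-divisor: explicitly, take b = 110/gcd = 55 ≠ 0 (mod 110); then 28·55 = 1540 = 14·110, i.e. 28·55 ≡ 0 (mod 110). So 28 is a zero-divisor.

Final answer: YES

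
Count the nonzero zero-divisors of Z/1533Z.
Z/1533Z has 668 nonzero zero-divisors

In Z/1533Z each nonzero element is either a unit (gcd with 1533 is 1) or a zero-divisor (gcd > 1). The number of units is φ(1533): factorise 1533 = 3 · 7 · 73, so φ(1533) = (3 − 1) · (7 − 1) · (73 − 1) = 2 · 6 · 72 = 864. The nonzero elements number 1533 − 1 = 1532. Hence the nonzero zero-divisors number 1532 − 864 = 668.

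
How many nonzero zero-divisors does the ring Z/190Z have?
In Z/190Z each nonzero element is either a unit (gcd with 190 is 1) or a zero-divisor (gcd > 1). The number of units is φ(190): factorise 190 = 2 · 5 · 19, so φ(190) = (2 − 1) · (5 − 1) · (19 − 1) = 1 · 4 · 18 = 72. The nonzero elements number 190 − 1 = 189. Hence the nonzero zero-divisors number 189 − 72 = 117.

Final answer: Z/190Z has 117 nonzero zero-divisors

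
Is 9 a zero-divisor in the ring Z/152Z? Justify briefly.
NO

gcd(9, 152) = 1, so 9 is a unit in Z/152Z (it has a multiplicative inverse). A unit cannot be a zero-divisor: if 9·b ≡ 0 then multiplying both sides by 9^(−1) gives b ≡ 0. So 9 is not a zero-divisor.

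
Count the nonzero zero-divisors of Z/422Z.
In Z/422Z each nonzero element is either a unit (gcd with 422 is 1) or a zero-divisor (gcd > 1). The number of units is φ(422): factorise 422 = 2 · 211, so φ(422) = (2 − 1) · (211 − 1) = 1 · 210 = 210. The nonzero elements number 422 − 1 = 421. Hence the nonzero zero-divisors number 421 − 210 = 211.

Final answer: Z/422Z has 211 nonzero zero-divisors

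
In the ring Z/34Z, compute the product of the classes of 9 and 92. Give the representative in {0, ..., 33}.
Reduce the factors first: 92 ≡ 24 (mod 34), so 9 · 92 ≡ 9 · 24 (mod 34). 9 · 24 = 216. Dividing by 34: 216 = 6·34 + 12. So (9 · 92) mod 34 = 12.

Final answer: 12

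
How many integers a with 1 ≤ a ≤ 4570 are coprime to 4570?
1824

The number of a ∈ {1, ..., 4570} with gcd(a, 4570) = 1 is by definition Euler's totient φ(4570). φ is multiplicative, with φ(p^e) = p^e − p^(e−1). Factorise 4570 = 2 · 5 · 457. Then
  φ(4570) = (2 − 1) · (5 − 1) · (457 − 1) = 1 · 4 · 456 = 1824.
So there are 1824 such integers.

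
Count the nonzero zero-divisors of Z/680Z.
In Z/680Z each nonzero element is either a unit (gcd with 680 is 1) or a zero-divisor (gcd > 1). The number of units is φ(680): factorise 680 = 2^3 · 5 · 17, so φ(680) = (2^3 − 2^2) · (5 − 1) · (17 − 1) = 4 · 4 · 16 = 256. The nonzero elements number 680 − 1 = 679. Hence the nonzero zero-divisors number 679 − 256 = 423.

Final answer: Z/680Z has 423 nonzero zero-divisors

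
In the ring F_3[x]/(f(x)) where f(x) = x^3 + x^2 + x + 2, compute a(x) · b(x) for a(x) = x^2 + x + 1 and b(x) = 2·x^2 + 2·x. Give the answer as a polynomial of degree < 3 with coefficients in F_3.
a · b ≡ 2·x + 2 (mod f(x))

Multiply as integer polynomials: a · b = 2·x^4 + 4·x^3 + 4·x^2 + 2·x. Reducing coefficients mod 3: a · b ≡ 2·x^4 + x^3 + x^2 + 2·x. Now divide by f(x) = x^3 + x^2 + x + 2 in F_3[x], eliminating the leading term at each step:
  leading term 2·x^4: subtract (2·x)·f(x) = 2·x^4 + 2·x^3 + 2·x^2 + x, leaving 2·x^3 + 2·x^2 + x (coefficients mod 3)
  leading term 2·x^3: subtract (2)·f(x) = 2·x^3 + 2·x^2 + 2·x + 1, leaving 2·x + 2 (coefficients mod 3)
The degree is now < 3, so this is the remainder. Hence a · b ≡ 2·x + 2 in F_3[x]/(f).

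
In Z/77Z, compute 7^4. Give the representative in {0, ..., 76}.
14

Use repeated squaring. Binary(4) = 100. Walk through the bits of the exponent 4 left-to-right: at each bit after the leading one, square the running value, then multiply by 7 if the bit is 1 (always reducing mod 77):
  bit 1 = 1 (leading): start with 7.
  bit 2 = 0: square 7^2 = 49 (mod 77).
  bit 3 = 0: square 49^2 = 2401 ≡ 14 (mod 77).
Final value: 7^4 ≡ 14 (mod 77).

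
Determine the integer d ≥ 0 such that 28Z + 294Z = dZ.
In the PID Z, (a, b) is generated by gcd(a, b). Compute gcd(294, 28) with the extended Euclidean algorithm, tracking rows (r, s, t) with s·294 + t·28 = r:
  row A: (294, 1, 0)   [1·294 + 0·28 = 294]
  row B: (28, 0, 1)   [0·294 + 1·28 = 28]
  294 = 10·28 + 14   → row C = row A − 10·row B = (14, 1, −10)   [check: 1·294 − 10·28 = 14]
  28 = 2·14 + 0   → remainder 0, stop. gcd = 14 (last nonzero row C).
So gcd(28, 294) = 14, with Bézout identity 1·294 − 10·28 = 14. Containment (⊇): the Bézout identity exhibits 14 as an element of (28, 294), giving (14) ⊆ (28, 294). Containment (⊆): since 14 | 28 and 14 | 294 (28 = 14·2, 294 = 14·21), every Z-linear combination of 28 and 294 is divisible by 14, so (28, 294) ⊆ (14). Therefore (28, 294) = (14), d = 14.

Final answer: (28, 294) = (14); d = 14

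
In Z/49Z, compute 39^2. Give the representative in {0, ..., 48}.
2

Use repeated squaring. Binary(2) = 10. Walk through the bits of the exponent 2 left-to-right: at each bit after the leading one, square the running value, then multiply by 39 if the bit is 1 (always reducing mod 49):
  bit 1 = 1 (leading): start with 39.
  bit 2 = 0: square 39^2 = 1521 ≡ 2 (mod 49).
Final value: 39^2 ≡ 2 (mod 49).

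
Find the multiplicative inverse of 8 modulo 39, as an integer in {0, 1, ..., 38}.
8^(−1) ≡ 5 (mod 39)

Apply the extended Euclidean algorithm to (39, 8), tracking rows (r, s, t) with s·39 + t·8 = r. Each division r_prev = q·r_cur + r_new produces the new row as (previous row) − q·(current row):
  row A: (39, 1, 0)   [1·39 + 0·8 = 39]
  row B: (8, 0, 1)   [0·39 + 1·8 = 8]
  39 = 4·8 + 7   → row C = row A − 4·row B = (7, 1, −4)   [check: 1·39 − 4·8 = 7]
  8 = 1·7 + 1   → row D = row B − 1·row C = (1, −1, 5)   [check: −1·39 + 5·8 = 1]
  7 = 7·1 + 0   → remainder 0, stop. gcd = 1 (last nonzero row D).
The gcd is 1, so 8 is invertible mod 39. The last nonzero row gives −1·39 + 5·8 = 1, so t = 5. So 8^(−1) ≡ 5 (mod 39). Verify: 8 · 5 = 40 ≡ 1 (mod 39). ✓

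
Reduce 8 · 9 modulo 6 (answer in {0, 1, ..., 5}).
0

Reduce the factors first: 8 ≡ 2, 9 ≡ 3 (mod 6), so 8 · 9 ≡ 2 · 3 (mod 6). 2 · 3 = 6. Dividing by 6: 6 = 1·6 + 0. So (8 · 9) mod 6 = 0.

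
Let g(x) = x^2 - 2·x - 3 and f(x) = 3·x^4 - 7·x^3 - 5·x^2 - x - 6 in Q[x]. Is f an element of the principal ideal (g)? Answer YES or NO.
YES

In Q[x] the ideal (g) consists of all multiples of g, so f ∈ (g) iff g | f, i.e. iff the remainder of f on division by g is 0. Divide f by g (g is monic, so eliminate the leading term of the running remainder at each step):
  leading term 3·x^4: subtract (3·x^2)·g(x) = 3·x^4 - 6·x^3 - 9·x^2, leaving -x^3 + 4·x^2 - x - 6
  leading term -x^3: subtract (-x)·g(x) = -x^3 + 2·x^2 + 3·x, leaving 2·x^2 - 4·x - 6
  leading term 2·x^2: subtract (2)·g(x) = 2·x^2 - 4·x - 6, leaving 0
The remainder is 0, so f(x) = g(x) · h(x) with h(x) = 3·x^2 - x + 2. Hence g | f, i.e. f ∈ (g).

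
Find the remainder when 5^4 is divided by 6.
1

Use repeated squaring. Binary(4) = 100. Walk through the bits of the exponent 4 left-to-right: at each bit after the leading one, square the running value, then multiply by 5 if the bit is 1 (always reducing mod 6):
  bit 1 = 1 (leading): start with 5.
  bit 2 = 0: square 5^2 = 25 ≡ 1 (mod 6).
  bit 3 = 0: square 1^2 = 1 (mod 6).
Final value: 5^4 ≡ 1 (mod 6).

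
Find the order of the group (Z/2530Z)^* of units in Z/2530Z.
(Z/2530Z)^* consists of the classes a with gcd(a, 2530) = 1, so its order is φ(2530). φ is multiplicative, with φ(p^e) = p^e − p^(e−1). Factorise 2530 = 2 · 5 · 11 · 23. Then
  φ(2530) = (2 − 1) · (5 − 1) · (11 − 1) · (23 − 1) = 1 · 4 · 10 · 22 = 880.
Thus |(Z/2530Z)^*| = 880.

Final answer: |(Z/2530Z)^*| = 880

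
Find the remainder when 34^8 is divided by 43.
Use repeated squaring. Binary(8) = 1000. Walk through the bits of the exponent 8 left-to-right: at each bit after the leading one, square the running value, then multiply by 34 if the bit is 1 (always reducing mod 43):
  bit 1 = 1 (leading): start with 34.
  bit 2 = 0: square 34^2 = 1156 ≡ 38 (mod 43).
  bit 3 = 0: square 38^2 = 1444 ≡ 25 (mod 43).
  bit 4 = 0: square 25^2 = 625 ≡ 23 (mod 43).
Final value: 34^8 ≡ 23 (mod 43).

Final answer: 23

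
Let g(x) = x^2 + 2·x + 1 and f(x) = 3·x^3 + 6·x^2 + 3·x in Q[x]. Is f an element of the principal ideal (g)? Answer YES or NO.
YES

In Q[x] the ideal (g) consists of all multiples of g, so f ∈ (g) iff g | f, i.e. iff the remainder of f on division by g is 0. Divide f by g (g is monic, so eliminate the leading term of the running remainder at each step):
  leading term 3·x^3: subtract (3·x)·g(x) = 3·x^3 + 6·x^2 + 3·x, leaving 0
The remainder is 0, so f(x) = g(x) · h(x) with h(x) = 3·x. Hence g | f, i.e. f ∈ (g).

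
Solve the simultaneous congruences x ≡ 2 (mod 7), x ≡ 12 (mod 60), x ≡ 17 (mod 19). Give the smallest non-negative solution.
The moduli 7, 60, 19 are pairwise coprime, so by the CRT there is a unique solution mod 7·60·19 = 7980.
Solve by successive substitution. Start with x ≡ 2 (mod 7).
  Combine with x ≡ 12 (mod 60): write x = 2 + 7·t and require 2 + 7·t ≡ 12 (mod 60), i.e. 7·t ≡ 12 − 2 ≡ 10 (mod 60). Since 7^(−1) ≡ 43 (mod 60), t ≡ 43·10 ≡ 10 (mod 60). So x ≡ 2 + 7·10 = 72 (mod 420).
  Combine with x ≡ 17 (mod 19): write x = 72 + 420·t and require 72 + 420·t ≡ 17 (mod 19), i.e. 420·t ≡ 17 − 72 ≡ 2 (mod 19). Since 420^(−1) ≡ 10 (mod 19) (420 ≡ 2 (mod 19)), t ≡ 10·2 ≡ 1 (mod 19). So x ≡ 72 + 420·1 = 492 (mod 7980).
Unique solution in [0, 7980): x = 492.

Final answer: x ≡ 492 (mod 7980); the representative in [0, 7980) is 492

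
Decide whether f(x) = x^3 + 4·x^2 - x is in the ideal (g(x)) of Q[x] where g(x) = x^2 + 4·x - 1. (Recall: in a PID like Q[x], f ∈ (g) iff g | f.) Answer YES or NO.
In Q[x] the ideal (g) consists of all multiples of g, so f ∈ (g) iff g | f, i.e. iff the remainder of f on division by g is 0. Divide f by g (g is monic, so eliminate the leading term of the running remainder at each step):
  leading term x^3: subtract (x)·g(x) = x^3 + 4·x^2 - x, leaving 0
The remainder is 0, so f(x) = g(x) · h(x) with h(x) = x. Hence g | f, i.e. f ∈ (g).

Final answer: YES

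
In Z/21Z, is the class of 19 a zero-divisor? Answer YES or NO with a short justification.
gcd(19, 21) = 1, so 19 is a unit in Z/21Z (it has a multiplicative inverse). A unit cannot be a zero-divisor: if 19·b ≡ 0 then multiplying both sides by 19^(−1) gives b ≡ 0. So 19 is not a zero-divisor.

Final answer: NO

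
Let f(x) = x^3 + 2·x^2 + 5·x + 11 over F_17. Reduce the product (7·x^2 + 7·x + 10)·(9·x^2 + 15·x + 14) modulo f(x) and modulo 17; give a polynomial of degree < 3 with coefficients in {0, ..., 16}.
Multiply as integer polynomials: a · b = 63·x^4 + 168·x^3 + 293·x^2 + 248·x + 140. Reducing coefficients mod 17: a · b ≡ 12·x^4 + 15·x^3 + 4·x^2 + 10·x + 4. Now divide by f(x) = x^3 + 2·x^2 + 5·x + 11 in F_17[x], eliminating the leading term at each step:
  leading term 12·x^4: subtract (12·x)·f(x) = 12·x^4 + 7·x^3 + 9·x^2 + 13·x, leaving 8·x^3 + 12·x^2 + 14·x + 4 (coefficients mod 17)
  leading term 8·x^3: subtract (8)·f(x) = 8·x^3 + 16·x^2 + 6·x + 3, leaving 13·x^2 + 8·x + 1 (coefficients mod 17)
The degree is now < 3, so this is the remainder. Hence a · b ≡ 13·x^2 + 8·x + 1 in F_17[x]/(f).

Final answer: a · b ≡ 13·x^2 + 8·x + 1 (mod f(x))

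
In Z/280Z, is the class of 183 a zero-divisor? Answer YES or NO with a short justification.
NO

gcd(183, 280) = 1, so 183 is a unit in Z/280Z (it has a multiplicative inverse). A unit cannot be a zero-divisor: if 183·b ≡ 0 then multiplying both sides by 183^(−1) gives b ≡ 0. So 183 is not a zero-divisor.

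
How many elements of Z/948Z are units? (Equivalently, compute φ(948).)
Z/948Z has φ(948) = 312 units

An element a ∈ Z/948Z is a unit iff gcd(a, 948) = 1, so the number of units is φ(948). φ is multiplicative, with φ(p^e) = p^e − p^(e−1). Factorise 948 = 2^2 · 3 · 79. Then
  φ(948) = (2^2 − 2^1) · (3 − 1) · (79 − 1) = 2 · 2 · 78 = 312.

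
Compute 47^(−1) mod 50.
47^(−1) ≡ 33 (mod 50)

Apply the extended Euclidean algorithm to (50, 47), tracking rows (r, s, t) with s·50 + t·47 = r. Each division r_prev = q·r_cur + r_new produces the new row as (previous row) − q·(current row):
  row A: (50, 1, 0)   [1·50 + 0·47 = 50]
  row B: (47, 0, 1)   [0·50 + 1·47 = 47]
  50 = 1·47 + 3   → row C = row A − 1·row B = (3, 1, −1)   [check: 1·50 − 1·47 = 3]
  47 = 15·3 + 2   → row D = row B − 15·row C = (2, −15, 16)   [check: −15·50 + 16·47 = 2]
  3 = 1·2 + 1   → row E = row C − 1·row D = (1, 16, −17)   [check: 16·50 − 17·47 = 1]
  2 = 2·1 + 0   → remainder 0, stop. gcd = 1 (last nonzero row E).
The gcd is 1, so 47 is invertible mod 50. The last nonzero row gives 16·50 − 17·47 = 1, so t = −17. So 47^(−1) ≡ −17 ≡ 33 (mod 50). Verify: 47 · 33 = 1551 ≡ 1 (mod 50). ✓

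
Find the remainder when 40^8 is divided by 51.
Use repeated squaring. Binary(8) = 1000. Walk through the bits of the exponent 8 left-to-right: at each bit after the leading one, square the running value, then multiply by 40 if the bit is 1 (always reducing mod 51):
  bit 1 = 1 (leading): start with 40.
  bit 2 = 0: square 40^2 = 1600 ≡ 19 (mod 51).
  bit 3 = 0: square 19^2 = 361 ≡ 4 (mod 51).
  bit 4 = 0: square 4^2 = 16 (mod 51).
Final value: 40^8 ≡ 16 (mod 51).

Final answer: 16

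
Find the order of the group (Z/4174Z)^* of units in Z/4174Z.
(Z/4174Z)^* consists of the classes a with gcd(a, 4174) = 1, so its order is φ(4174). φ is multiplicative, with φ(p^e) = p^e − p^(e−1). Factorise 4174 = 2 · 2087. Then
  φ(4174) = (2 − 1) · (2087 − 1) = 1 · 2086 = 2086.
Thus |(Z/4174Z)^*| = 2086.

Final answer: |(Z/4174Z)^*| = 2086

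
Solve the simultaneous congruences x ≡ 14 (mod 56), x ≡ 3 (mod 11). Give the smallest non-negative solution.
x ≡ 14 (mod 616); the representative in [0, 616) is 14

The moduli 56, 11 are pairwise coprime, so by the CRT there is a unique solution mod 56·11 = 616.
Solve by successive substitution. Start with x ≡ 14 (mod 56).
  Combine with x ≡ 3 (mod 11): write x = 14 + 56·t and require 14 + 56·t ≡ 3 (mod 11), i.e. 56·t ≡ 3 − 14 ≡ 0 (mod 11). Since 56^(−1) ≡ 1 (mod 11) (56 ≡ 1 (mod 11)), t ≡ 1·0 ≡ 0 (mod 11). So x ≡ 14 + 56·0 = 14 (mod 616).
Unique solution in [0, 616): x = 14.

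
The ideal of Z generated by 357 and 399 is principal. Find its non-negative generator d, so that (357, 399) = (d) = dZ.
In the PID Z, (a, b) is generated by gcd(a, b). Compute gcd(399, 357) with the extended Euclidean algorithm, tracking rows (r, s, t) with s·399 + t·357 = r:
  row A: (399, 1, 0)   [1·399 + 0·357 = 399]
  row B: (357, 0, 1)   [0·399 + 1·357 = 357]
  399 = 1·357 + 42   → row C = row A − 1·row B = (42, 1, −1)   [check: 1·399 − 1·357 = 42]
  357 = 8·42 + 21   → row D = row B − 8·row C = (21, −8, 9)   [check: −8·399 + 9·357 = 21]
  42 = 2·21 + 0   → remainder 0, stop. gcd = 21 (last nonzero row D).
So gcd(357, 399) = 21, with Bézout identity −8·399 + 9·357 = 21. Containment (⊇): the Bézout identity exhibits 21 as an element of (357, 399), giving (21) ⊆ (357, 399). Containment (⊆): since 21 | 357 and 21 | 399 (357 = 21·17, 399 = 21·19), every Z-linear combination of 357 and 399 is divisible by 21, so (357, 399) ⊆ (21). Therefore (357, 399) = (21), d = 21.

Final answer: (357, 399) = (21); d = 21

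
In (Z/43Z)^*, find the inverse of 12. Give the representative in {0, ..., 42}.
Apply the extended Euclidean algorithm to (43, 12), tracking rows (r, s, t) with s·43 + t·12 = r. Each division r_prev = q·r_cur + r_new produces the new row as (previous row) − q·(current row):
  row A: (43, 1, 0)   [1·43 + 0·12 = 43]
  row B: (12, 0, 1)   [0·43 + 1·12 = 12]
  43 = 3·12 + 7   → row C = row A − 3·row B = (7, 1, −3)   [check: 1·43 − 3·12 = 7]
  12 = 1·7 + 5   → row D = row B − 1·row C = (5, −1, 4)   [check: −1·43 + 4·12 = 5]
  7 = 1·5 + 2   → row E = row C − 1·row D = (2, 2, −7)   [check: 2·43 − 7·12 = 2]
  5 = 2·2 + 1   → row F = row D − 2·row E = (1, −5, 18)   [check: −5·43 + 18·12 = 1]
  2 = 2·1 + 0   → remainder 0, stop. gcd = 1 (last nonzero row F).
The gcd is 1, so 12 is invertible mod 43. The last nonzero row gives −5·43 + 18·12 = 1, so t = 18. So 12^(−1) ≡ 18 (mod 43). Verify: 12 · 18 = 216 ≡ 1 (mod 43). ✓

Final answer: 12^(−1) ≡ 18 (mod 43)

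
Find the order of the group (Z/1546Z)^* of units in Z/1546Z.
(Z/1546Z)^* consists of the classes a with gcd(a, 1546) = 1, so its order is φ(1546). φ is multiplicative, with φ(p^e) = p^e − p^(e−1). Factorise 1546 = 2 · 773. Then
  φ(1546) = (2 − 1) · (773 − 1) = 1 · 772 = 772.
Thus |(Z/1546Z)^*| = 772.

Final answer: |(Z/1546Z)^*| = 772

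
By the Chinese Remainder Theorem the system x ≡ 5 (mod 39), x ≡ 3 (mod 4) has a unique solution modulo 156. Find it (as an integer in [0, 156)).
x ≡ 83 (mod 156); the representative in [0, 156) is 83

The moduli 39, 4 are pairwise coprime, so by the CRT there is a unique solution mod 39·4 = 156.
Solve by successive substitution. Start with x ≡ 5 (mod 39).
  Combine with x ≡ 3 (mod 4): write x = 5 + 39·t and require 5 + 39·t ≡ 3 (mod 4), i.e. 39·t ≡ 3 − 5 ≡ 2 (mod 4). Since 39^(−1) ≡ 3 (mod 4) (39 ≡ 3 (mod 4)), t ≡ 3·2 ≡ 2 (mod 4). So x ≡ 5 + 39·2 = 83 (mod 156).
Unique solution in [0, 156): x = 83.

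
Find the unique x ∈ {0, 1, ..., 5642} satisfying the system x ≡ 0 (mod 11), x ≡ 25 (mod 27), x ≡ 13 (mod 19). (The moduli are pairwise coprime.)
x ≡ 4345 (mod 5643); the representative in [0, 5643) is 4345

The moduli 11, 27, 19 are pairwise coprime, so by the CRT there is a unique solution mod 11·27·19 = 5643.
Solve by successive substitution. Start with x ≡ 0 (mod 11).
  Combine with x ≡ 25 (mod 27): write x = 11·t and require 11·t ≡ 25 (mod 27). Since 11^(−1) ≡ 5 (mod 27), t ≡ 5·25 ≡ 17 (mod 27). So x ≡ 11·17 = 187 (mod 297).
  Combine with x ≡ 13 (mod 19): write x = 187 + 297·t and require 187 + 297·t ≡ 13 (mod 19), i.e. 297·t ≡ 13 − 187 ≡ 16 (mod 19). Since 297^(−1) ≡ 8 (mod 19) (297 ≡ 12 (mod 19)), t ≡ 8·16 ≡ 14 (mod 19). So x ≡ 187 + 297·14 = 4345 (mod 5643).
Unique solution in [0, 5643): x = 4345.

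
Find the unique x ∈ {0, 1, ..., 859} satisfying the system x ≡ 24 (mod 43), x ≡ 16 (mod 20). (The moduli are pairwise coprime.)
The moduli 43, 20 are pairwise coprime, so by the CRT there is a unique solution mod 43·20 = 860.
Solve by successive substitution. Start with x ≡ 24 (mod 43).
  Combine with x ≡ 16 (mod 20): write x = 24 + 43·t and require 24 + 43·t ≡ 16 (mod 20), i.e. 43·t ≡ 16 − 24 ≡ 12 (mod 20). Since 43^(−1) ≡ 7 (mod 20) (43 ≡ 3 (mod 20)), t ≡ 7·12 ≡ 4 (mod 20). So x ≡ 24 + 43·4 = 196 (mod 860).
Unique solution in [0, 860): x = 196.

Final answer: x ≡ 196 (mod 860); the representative in [0, 860) is 196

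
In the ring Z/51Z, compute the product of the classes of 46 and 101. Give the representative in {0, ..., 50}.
5

Reduce the factors first: 101 ≡ 50 (mod 51), so 46 · 101 ≡ 46 · 50 (mod 51). 46 · 50 = 2300. Dividing by 51: 2300 = 45·51 + 5. So (46 · 101) mod 51 = 5.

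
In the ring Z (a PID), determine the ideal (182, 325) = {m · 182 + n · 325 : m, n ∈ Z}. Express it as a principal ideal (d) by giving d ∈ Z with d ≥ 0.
In the PID Z, (a, b) is generated by gcd(a, b). Compute gcd(325, 182) with the extended Euclidean algorithm, tracking rows (r, s, t) with s·325 + t·182 = r:
  row A: (325, 1, 0)   [1·325 + 0·182 = 325]
  row B: (182, 0, 1)   [0·325 + 1·182 = 182]
  325 = 1·182 + 143   → row C = row A − 1·row B = (143, 1, −1)   [check: 1·325 − 1·182 = 143]
  182 = 1·143 + 39   → row D = row B − 1·row C = (39, −1, 2)   [check: −1·325 + 2·182 = 39]
  143 = 3·39 + 26   → row E = row C − 3·row D = (26, 4, −7)   [check: 4·325 − 7·182 = 26]
  39 = 1·26 + 13   → row F = row D − 1·row E = (13, −5, 9)   [check: −5·325 + 9·182 = 13]
  26 = 2·13 + 0   → remainder 0, stop. gcd = 13 (last nonzero row F).
So gcd(182, 325) = 13, with Bézout identity −5·325 + 9·182 = 13. Containment (⊇): the Bézout identity exhibits 13 as an element of (182, 325), giving (13) ⊆ (182, 325). Containment (⊆): since 13 | 182 and 13 | 325 (182 = 13·14, 325 = 13·25), every Z-linear combination of 182 and 325 is divisible by 13, so (182, 325) ⊆ (13). Therefore (182, 325) = (13), d = 13.

Final answer: (182, 325) = (13); d = 13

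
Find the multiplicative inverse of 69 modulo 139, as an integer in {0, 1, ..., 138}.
69^(−1) ≡ 137 (mod 139)

Apply the extended Euclidean algorithm to (139, 69), tracking rows (r, s, t) with s·139 + t·69 = r. Each division r_prev = q·r_cur + r_new produces the new row as (previous row) − q·(current row):
  row A: (139, 1, 0)   [1·139 + 0·69 = 139]
  row B: (69, 0, 1)   [0·139 + 1·69 = 69]
  139 = 2·69 + 1   → row C = row A − 2·row B = (1, 1, −2)   [check: 1·139 − 2·69 = 1]
  69 = 69·1 + 0   → remainder 0, stop. gcd = 1 (last nonzero row C).
The gcd is 1, so 69 is invertible mod 139. The last nonzero row gives 1·139 − 2·69 = 1, so t = −2. So 69^(−1) ≡ −2 ≡ 137 (mod 139). Verify: 69 · 137 = 9453 ≡ 1 (mod 139). ✓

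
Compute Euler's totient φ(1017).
φ(1017) = 672

φ is multiplicative, with φ(p^e) = p^e − p^(e−1). Factorise 1017 = 3^2 · 113. Then
  φ(1017) = (3^2 − 3^1) · (113 − 1) = 6 · 112 = 672.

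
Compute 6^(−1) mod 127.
Apply the extended Euclidean algorithm to (127, 6), tracking rows (r, s, t) with s·127 + t·6 = r. Each division r_prev = q·r_cur + r_new produces the new row as (previous row) − q·(current row):
  row A: (127, 1, 0)   [1·127 + 0·6 = 127]
  row B: (6, 0, 1)   [0·127 + 1·6 = 6]
  127 = 21·6 + 1   → row C = row A − 21·row B = (1, 1, −21)   [check: 1·127 − 21·6 = 1]
  6 = 6·1 + 0   → remainder 0, stop. gcd = 1 (last nonzero row C).
The gcd is 1, so 6 is invertible mod 127. The last nonzero row gives 1·127 − 21·6 = 1, so t = −21. So 6^(−1) ≡ −21 ≡ 106 (mod 127). Verify: 6 · 106 = 636 ≡ 1 (mod 127). ✓

Final answer: 6^(−1) ≡ 106 (mod 127)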